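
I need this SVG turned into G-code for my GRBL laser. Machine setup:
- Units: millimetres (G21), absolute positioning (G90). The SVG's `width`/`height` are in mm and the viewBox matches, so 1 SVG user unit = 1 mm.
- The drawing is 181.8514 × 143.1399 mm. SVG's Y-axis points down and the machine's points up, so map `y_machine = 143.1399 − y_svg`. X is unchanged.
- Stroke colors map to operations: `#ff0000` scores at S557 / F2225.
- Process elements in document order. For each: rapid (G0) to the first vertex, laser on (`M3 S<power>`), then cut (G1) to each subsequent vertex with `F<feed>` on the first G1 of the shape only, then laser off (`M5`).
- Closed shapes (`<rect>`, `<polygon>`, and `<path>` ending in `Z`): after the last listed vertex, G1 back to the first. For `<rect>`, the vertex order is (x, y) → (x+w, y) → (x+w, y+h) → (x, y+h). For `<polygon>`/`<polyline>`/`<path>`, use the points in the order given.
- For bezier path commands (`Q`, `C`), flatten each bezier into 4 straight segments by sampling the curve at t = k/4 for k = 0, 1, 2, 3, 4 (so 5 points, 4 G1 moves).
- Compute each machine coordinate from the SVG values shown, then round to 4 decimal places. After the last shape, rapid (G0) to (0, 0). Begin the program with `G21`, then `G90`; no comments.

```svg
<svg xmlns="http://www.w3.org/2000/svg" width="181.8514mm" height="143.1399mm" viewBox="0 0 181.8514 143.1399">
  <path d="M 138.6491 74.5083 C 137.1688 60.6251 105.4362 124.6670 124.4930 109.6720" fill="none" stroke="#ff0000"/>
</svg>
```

G21
G90
G0 X138.6491 Y68.6316
M3 S557
G1 X133.1328 Y66.8856 F2225
G1 X123.8696 Y50.6328
G1 X118.4571 Y34.5885
G1 X124.4930 Y33.4679
M5
G0 X0.0000 Y0.0000

Since the viewBox matches the mm dimensions, user units are millimetres directly. The only transform is the Y-flip y_m = 143.1399 − y_svg.

Shape 1 is a cubic bezier drawn with `<path>`. Its stroke #ff0000 means score at S557, F2225. After flipping Y the toolpath is (138.6491,68.6316) → (133.1328,66.8856) → (123.8696,50.6328) → (118.4571,34.5885) → (124.4930,33.4679).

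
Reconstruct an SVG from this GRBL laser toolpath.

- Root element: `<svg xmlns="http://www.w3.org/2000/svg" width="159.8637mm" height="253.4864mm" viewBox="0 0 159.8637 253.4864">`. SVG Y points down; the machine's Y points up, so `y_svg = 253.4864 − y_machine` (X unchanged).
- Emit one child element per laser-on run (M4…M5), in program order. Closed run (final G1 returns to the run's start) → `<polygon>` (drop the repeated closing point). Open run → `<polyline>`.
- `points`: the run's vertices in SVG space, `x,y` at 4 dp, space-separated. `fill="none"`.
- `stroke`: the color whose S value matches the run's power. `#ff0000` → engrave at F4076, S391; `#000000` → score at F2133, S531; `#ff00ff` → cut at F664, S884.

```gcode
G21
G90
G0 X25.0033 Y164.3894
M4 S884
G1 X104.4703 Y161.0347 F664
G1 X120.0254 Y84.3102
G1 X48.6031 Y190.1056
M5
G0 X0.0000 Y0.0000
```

<svg xmlns="http://www.w3.org/2000/svg" width="159.8637mm" height="253.4864mm" viewBox="0 0 159.8637 253.4864">
  <polyline points="25.0033,89.0970 104.4703,92.4517 120.0254,169.1762 48.6031,63.3808" fill="none" stroke="#ff00ff"/>
</svg>

y_svg = 253.4864 − y_m. Every run uses S884, so all elements get stroke `#ff00ff` (cut).

[1] open run; points: 25.0033,89.0970 104.4703,92.4517 120.0254,169.1762 48.6031,63.3808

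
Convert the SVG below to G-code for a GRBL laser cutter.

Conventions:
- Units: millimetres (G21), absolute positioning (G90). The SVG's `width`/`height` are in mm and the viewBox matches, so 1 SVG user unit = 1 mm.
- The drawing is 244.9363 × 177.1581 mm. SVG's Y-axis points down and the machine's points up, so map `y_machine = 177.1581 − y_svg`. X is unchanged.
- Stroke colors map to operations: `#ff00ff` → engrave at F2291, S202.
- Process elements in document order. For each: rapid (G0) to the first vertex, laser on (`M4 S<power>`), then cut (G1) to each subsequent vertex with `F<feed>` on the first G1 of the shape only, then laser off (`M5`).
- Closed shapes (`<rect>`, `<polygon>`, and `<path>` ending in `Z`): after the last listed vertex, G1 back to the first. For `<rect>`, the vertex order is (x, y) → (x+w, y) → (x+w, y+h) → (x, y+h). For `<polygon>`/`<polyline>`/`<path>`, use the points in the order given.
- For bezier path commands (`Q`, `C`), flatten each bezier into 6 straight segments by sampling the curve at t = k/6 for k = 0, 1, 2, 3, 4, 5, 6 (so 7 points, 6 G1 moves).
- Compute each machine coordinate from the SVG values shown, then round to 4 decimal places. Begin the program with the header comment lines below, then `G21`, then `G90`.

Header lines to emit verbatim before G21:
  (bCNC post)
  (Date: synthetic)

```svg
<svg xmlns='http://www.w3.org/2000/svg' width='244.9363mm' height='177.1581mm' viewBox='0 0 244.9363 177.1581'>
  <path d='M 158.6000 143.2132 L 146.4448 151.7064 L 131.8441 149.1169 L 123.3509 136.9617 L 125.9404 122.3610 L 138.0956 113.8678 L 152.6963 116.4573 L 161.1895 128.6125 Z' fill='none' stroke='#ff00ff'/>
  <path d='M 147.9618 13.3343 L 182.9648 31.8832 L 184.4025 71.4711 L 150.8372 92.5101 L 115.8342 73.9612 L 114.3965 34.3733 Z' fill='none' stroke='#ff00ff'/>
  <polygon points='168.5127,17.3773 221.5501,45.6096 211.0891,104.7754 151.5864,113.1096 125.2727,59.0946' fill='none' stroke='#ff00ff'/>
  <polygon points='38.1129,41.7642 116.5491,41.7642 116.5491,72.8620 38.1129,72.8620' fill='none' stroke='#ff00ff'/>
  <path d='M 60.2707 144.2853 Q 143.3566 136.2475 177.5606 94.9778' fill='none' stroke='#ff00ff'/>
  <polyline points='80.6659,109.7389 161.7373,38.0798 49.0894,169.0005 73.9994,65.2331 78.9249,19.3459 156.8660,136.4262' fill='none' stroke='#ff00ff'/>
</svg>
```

viewBox `0 0 244.9363 177.1581` with mm width/height → 1 unit = 1 mm. Flip: y_m = 177.1581 − y_svg.

**Shape 1** — `<path>` regular polygon, stroke `#ff00ff` → engrave (S202, F2291). Machine vertices: (158.6000,33.9449) → (146.4448,25.4517) → (131.8441,28.0412) → (123.3509,40.1964) → (125.9404,54.7971) → (138.0956,63.2903) → (152.6963,60.7008) → (161.1895,48.5456) → (158.6000,33.9449). Closed: final G1 returns to the first vertex.

**Shape 2** — `<path>` regular polygon, stroke `#ff00ff` → engrave (S202, F2291). Machine vertices: (147.9618,163.8238) → (182.9648,145.2749) → (184.4025,105.6870) → (150.8372,84.6480) → (115.8342,103.1969) → (114.3965,142.7848) → (147.9618,163.8238). Closed: final G1 returns to the first vertex.

**Shape 3** — `<polygon>` regular polygon, stroke `#ff00ff` → engrave (S202, F2291). Machine vertices: (168.5127,159.7808) → (221.5501,131.5485) → (211.0891,72.3827) → (151.5864,64.0485) → (125.2727,118.0635) → (168.5127,159.7808). Closed: final G1 returns to the first vertex.

**Shape 4** — `<polygon>` rectangle, stroke `#ff00ff` → engrave (S202, F2291). Machine vertices: (38.1129,135.3939) → (116.5491,135.3939) → (116.5491,104.2961) → (38.1129,104.2961) → (38.1129,135.3939). Closed: final G1 returns to the first vertex.

**Shape 5** — `<path>` quadratic bezier, stroke `#ff00ff` → engrave (S202, F2291). Control points (SVG): P0=(60.2707,144.2853), P1=(143.3566,136.2475), P2=(177.5606,94.9778); sampled at t=k/6. Machine vertices: (60.2707,32.8728) → (86.6082,36.4752) → (110.2300,41.9238) → (131.1361,49.2186) → (149.3266,58.3596) → (164.8014,69.3468) → (177.5606,82.1803). Open path.

**Shape 6** — `<polyline>` open polyline, stroke `#ff00ff` → engrave (S202, F2291). Machine vertices: (80.6659,67.4192) → (161.7373,139.0783) → (49.0894,8.1576) → (73.9994,111.9250) → (78.9249,157.8122) → (156.8660,40.7319). Open path.

(bCNC post)
(Date: synthetic)
G21
G90
G0 X158.6000 Y33.9449
M4 S202
G1 X146.4448 Y25.4517 F2291
G1 X131.8441 Y28.0412
G1 X123.3509 Y40.1964
G1 X125.9404 Y54.7971
G1 X138.0956 Y63.2903
G1 X152.6963 Y60.7008
G1 X161.1895 Y48.5456
G1 X158.6000 Y33.9449
M5
G0 X147.9618 Y163.8238
M4 S202
G1 X182.9648 Y145.2749 F2291
G1 X184.4025 Y105.6870
G1 X150.8372 Y84.6480
G1 X115.8342 Y103.1969
G1 X114.3965 Y142.7848
G1 X147.9618 Y163.8238
M5
G0 X168.5127 Y159.7808
M4 S202
G1 X221.5501 Y131.5485 F2291
G1 X211.0891 Y72.3827
G1 X151.5864 Y64.0485
G1 X125.2727 Y118.0635
G1 X168.5127 Y159.7808
M5
G0 X38.1129 Y135.3939
M4 S202
G1 X116.5491 Y135.3939 F2291
G1 X116.5491 Y104.2961
G1 X38.1129 Y104.2961
G1 X38.1129 Y135.3939
M5
G0 X60.2707 Y32.8728
M4 S202
G1 X86.6082 Y36.4752 F2291
G1 X110.2300 Y41.9238
G1 X131.1361 Y49.2186
G1 X149.3266 Y58.3596
G1 X164.8014 Y69.3468
G1 X177.5606 Y82.1803
M5
G0 X80.6659 Y67.4192
M4 S202
G1 X161.7373 Y139.0783 F2291
G1 X49.0894 Y8.1576
G1 X73.9994 Y111.9250
G1 X78.9249 Y157.8122
G1 X156.8660 Y40.7319
M5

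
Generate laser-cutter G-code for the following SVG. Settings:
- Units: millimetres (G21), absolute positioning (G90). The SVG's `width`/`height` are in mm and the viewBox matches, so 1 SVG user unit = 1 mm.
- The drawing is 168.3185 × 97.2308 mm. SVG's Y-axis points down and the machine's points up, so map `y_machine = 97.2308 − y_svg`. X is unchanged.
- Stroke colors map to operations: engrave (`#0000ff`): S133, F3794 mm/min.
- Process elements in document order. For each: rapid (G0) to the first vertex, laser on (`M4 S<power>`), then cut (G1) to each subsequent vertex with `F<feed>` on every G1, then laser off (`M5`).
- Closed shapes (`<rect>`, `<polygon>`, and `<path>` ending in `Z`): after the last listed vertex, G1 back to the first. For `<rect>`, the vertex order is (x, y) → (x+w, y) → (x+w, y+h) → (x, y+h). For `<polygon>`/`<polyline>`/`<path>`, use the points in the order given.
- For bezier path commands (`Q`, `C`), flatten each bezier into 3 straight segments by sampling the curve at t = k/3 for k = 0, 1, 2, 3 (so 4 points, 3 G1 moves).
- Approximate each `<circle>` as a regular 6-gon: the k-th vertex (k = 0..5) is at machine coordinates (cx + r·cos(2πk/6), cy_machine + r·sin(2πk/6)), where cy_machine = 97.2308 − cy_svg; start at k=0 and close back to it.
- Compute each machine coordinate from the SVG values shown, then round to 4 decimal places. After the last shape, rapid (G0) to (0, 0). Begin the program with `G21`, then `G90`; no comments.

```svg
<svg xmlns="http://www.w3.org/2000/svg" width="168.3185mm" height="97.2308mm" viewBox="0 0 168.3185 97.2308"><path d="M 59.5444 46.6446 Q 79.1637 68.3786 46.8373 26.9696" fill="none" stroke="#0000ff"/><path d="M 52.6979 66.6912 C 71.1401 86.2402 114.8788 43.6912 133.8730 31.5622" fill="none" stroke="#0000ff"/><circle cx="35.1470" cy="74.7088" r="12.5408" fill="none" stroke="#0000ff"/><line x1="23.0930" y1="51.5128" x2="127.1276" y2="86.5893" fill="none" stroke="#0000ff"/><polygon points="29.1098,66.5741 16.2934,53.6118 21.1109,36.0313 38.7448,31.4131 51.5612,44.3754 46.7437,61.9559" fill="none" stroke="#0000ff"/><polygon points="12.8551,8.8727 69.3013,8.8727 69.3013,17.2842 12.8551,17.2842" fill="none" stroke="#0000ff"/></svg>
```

G21
G90
G0 X59.5444 Y50.5862
M4 S133
G1 X66.8522 Y43.1128 F3794
G1 X62.6165 Y49.6711 F3794
G1 X46.8373 Y70.2612 F3794
M5
G0 X52.6979 Y30.5396
M4 S133
G1 X77.7189 Y28.2633 F3794
G1 X108.4840 Y46.8262 F3794
G1 X133.8730 Y65.6686 F3794
M5
G0 X47.6878 Y22.5220
M4 S133
G1 X41.4174 Y33.3827 F3794
G1 X28.8766 Y33.3827 F3794
G1 X22.6062 Y22.5220 F3794
G1 X28.8766 Y11.6613 F3794
G1 X41.4174 Y11.6613 F3794
G1 X47.6878 Y22.5220 F3794
M5
G0 X23.0930 Y45.7180
M4 S133
G1 X127.1276 Y10.6415 F3794
M5
G0 X29.1098 Y30.6567
M4 S133
G1 X16.2934 Y43.6190 F3794
G1 X21.1109 Y61.1995 F3794
G1 X38.7448 Y65.8177 F3794
G1 X51.5612 Y52.8554 F3794
G1 X46.7437 Y35.2749 F3794
G1 X29.1098 Y30.6567 F3794
M5
G0 X12.8551 Y88.3581
M4 S133
G1 X69.3013 Y88.3581 F3794
G1 X69.3013 Y79.9466 F3794
G1 X12.8551 Y79.9466 F3794
G1 X12.8551 Y88.3581 F3794
M5
G0 X0.0000 Y0.0000

1 u = 1 mm; y_m = 97.2308 − y.

[1] `<path>` quadratic bezier, #0000ff→engrave S133 F3794: (59.5444,50.5862) → (66.8522,43.1128) → (62.6165,49.6711) → (46.8373,70.2612)

[2] `<path>` cubic bezier, #0000ff→engrave S133 F3794: (52.6979,30.5396) → (77.7189,28.2633) → (108.4840,46.8262) → (133.8730,65.6686)

[3] `<circle>` circle, #0000ff→engrave S133 F3794: (47.6878,22.5220) → (41.4174,33.3827) → (28.8766,33.3827) → (22.6062,22.5220) → (28.8766,11.6613) → (41.4174,11.6613) → (47.6878,22.5220) (closed)

[4] `<line>` line segment, #0000ff→engrave S133 F3794: (23.0930,45.7180) → (127.1276,10.6415)

[5] `<polygon>` regular polygon, #0000ff→engrave S133 F3794: (29.1098,30.6567) → (16.2934,43.6190) → (21.1109,61.1995) → (38.7448,65.8177) → (51.5612,52.8554) → (46.7437,35.2749) → (29.1098,30.6567) (closed)

[6] `<polygon>` rectangle, #0000ff→engrave S133 F3794: (12.8551,88.3581) → (69.3013,88.3581) → (69.3013,79.9466) → (12.8551,79.9466) → (12.8551,88.3581) (closed)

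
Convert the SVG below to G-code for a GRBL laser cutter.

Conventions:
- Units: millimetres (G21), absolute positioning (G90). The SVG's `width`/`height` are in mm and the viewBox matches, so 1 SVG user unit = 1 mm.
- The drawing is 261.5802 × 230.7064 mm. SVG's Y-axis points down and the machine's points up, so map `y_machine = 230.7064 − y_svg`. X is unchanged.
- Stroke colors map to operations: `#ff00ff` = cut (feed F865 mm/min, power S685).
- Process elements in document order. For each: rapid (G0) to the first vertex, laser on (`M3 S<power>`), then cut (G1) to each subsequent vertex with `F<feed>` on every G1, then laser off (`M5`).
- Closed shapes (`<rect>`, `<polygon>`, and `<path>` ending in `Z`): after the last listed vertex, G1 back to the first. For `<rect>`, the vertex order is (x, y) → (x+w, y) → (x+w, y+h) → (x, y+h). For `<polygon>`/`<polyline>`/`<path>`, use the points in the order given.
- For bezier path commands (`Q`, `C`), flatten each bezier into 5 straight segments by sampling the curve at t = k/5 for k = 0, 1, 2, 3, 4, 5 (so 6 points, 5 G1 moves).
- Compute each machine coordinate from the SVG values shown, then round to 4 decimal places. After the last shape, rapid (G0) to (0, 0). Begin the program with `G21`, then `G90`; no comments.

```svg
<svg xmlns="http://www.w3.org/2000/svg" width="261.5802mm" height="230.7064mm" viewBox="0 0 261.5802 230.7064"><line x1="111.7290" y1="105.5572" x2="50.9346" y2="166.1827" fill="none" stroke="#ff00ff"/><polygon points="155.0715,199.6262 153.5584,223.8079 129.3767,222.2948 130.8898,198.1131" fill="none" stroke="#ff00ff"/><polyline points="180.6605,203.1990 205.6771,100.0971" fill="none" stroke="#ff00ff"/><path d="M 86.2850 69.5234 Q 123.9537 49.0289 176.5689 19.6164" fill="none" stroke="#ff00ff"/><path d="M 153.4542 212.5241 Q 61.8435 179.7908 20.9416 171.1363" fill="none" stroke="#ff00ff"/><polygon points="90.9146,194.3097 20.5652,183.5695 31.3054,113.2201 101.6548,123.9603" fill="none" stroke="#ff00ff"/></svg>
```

Since the viewBox matches the mm dimensions, user units are millimetres directly. The only transform is the Y-flip y_m = 230.7064 − y_svg.

Shape 1 is a line segment drawn with `<line>`. Its stroke #ff00ff means cut at S685, F865. After flipping Y the toolpath is (111.7290,125.1492) → (50.9346,64.5237).

Shape 2 is a regular polygon drawn with `<polygon>`. Its stroke #ff00ff means cut at S685, F865. After flipping Y the toolpath is (155.0715,31.0802) → (153.5584,6.8985) → (129.3767,8.4116) → (130.8898,32.5933) → (155.0715,31.0802), returning to the start.

Shape 3 is a line segment drawn with `<polyline>`. Its stroke #ff00ff means cut at S685, F865. After flipping Y the toolpath is (180.6605,27.5074) → (205.6771,130.6093).

Shape 4 is a quadratic bezier drawn with `<path>`. Its stroke #ff00ff means cut at S685, F865. After flipping Y the toolpath is (86.2850,161.1830) → (101.9503,169.7375) → (118.8114,179.0055) → (136.8682,188.9869) → (156.1207,199.6817) → (176.5689,211.0900).

Shape 5 is a quadratic bezier drawn with `<path>`. Its stroke #ff00ff means cut at S685, F865. After flipping Y the toolpath is (153.4542,18.1823) → (118.8383,30.3125) → (88.2790,40.5163) → (61.7765,48.7939) → (39.3307,55.1451) → (20.9416,59.5701).

Shape 6 is a regular polygon drawn with `<polygon>`. Its stroke #ff00ff means cut at S685, F865. After flipping Y the toolpath is (90.9146,36.3967) → (20.5652,47.1369) → (31.3054,117.4863) → (101.6548,106.7461) → (90.9146,36.3967), returning to the start.

G21
G90
G0 X111.7290 Y125.1492
M3 S685
G1 X50.9346 Y64.5237 F865
M5
G0 X155.0715 Y31.0802
M3 S685
G1 X153.5584 Y6.8985 F865
G1 X129.3767 Y8.4116 F865
G1 X130.8898 Y32.5933 F865
G1 X155.0715 Y31.0802 F865
M5
G0 X180.6605 Y27.5074
M3 S685
G1 X205.6771 Y130.6093 F865
M5
G0 X86.2850 Y161.1830
M3 S685
G1 X101.9503 Y169.7375 F865
G1 X118.8114 Y179.0055 F865
G1 X136.8682 Y188.9869 F865
G1 X156.1207 Y199.6817 F865
G1 X176.5689 Y211.0900 F865
M5
G0 X153.4542 Y18.1823
M3 S685
G1 X118.8383 Y30.3125 F865
G1 X88.2790 Y40.5163 F865
G1 X61.7765 Y48.7939 F865
G1 X39.3307 Y55.1451 F865
G1 X20.9416 Y59.5701 F865
M5
G0 X90.9146 Y36.3967
M3 S685
G1 X20.5652 Y47.1369 F865
G1 X31.3054 Y117.4863 F865
G1 X101.6548 Y106.7461 F865
G1 X90.9146 Y36.3967 F865
M5
G0 X0.0000 Y0.0000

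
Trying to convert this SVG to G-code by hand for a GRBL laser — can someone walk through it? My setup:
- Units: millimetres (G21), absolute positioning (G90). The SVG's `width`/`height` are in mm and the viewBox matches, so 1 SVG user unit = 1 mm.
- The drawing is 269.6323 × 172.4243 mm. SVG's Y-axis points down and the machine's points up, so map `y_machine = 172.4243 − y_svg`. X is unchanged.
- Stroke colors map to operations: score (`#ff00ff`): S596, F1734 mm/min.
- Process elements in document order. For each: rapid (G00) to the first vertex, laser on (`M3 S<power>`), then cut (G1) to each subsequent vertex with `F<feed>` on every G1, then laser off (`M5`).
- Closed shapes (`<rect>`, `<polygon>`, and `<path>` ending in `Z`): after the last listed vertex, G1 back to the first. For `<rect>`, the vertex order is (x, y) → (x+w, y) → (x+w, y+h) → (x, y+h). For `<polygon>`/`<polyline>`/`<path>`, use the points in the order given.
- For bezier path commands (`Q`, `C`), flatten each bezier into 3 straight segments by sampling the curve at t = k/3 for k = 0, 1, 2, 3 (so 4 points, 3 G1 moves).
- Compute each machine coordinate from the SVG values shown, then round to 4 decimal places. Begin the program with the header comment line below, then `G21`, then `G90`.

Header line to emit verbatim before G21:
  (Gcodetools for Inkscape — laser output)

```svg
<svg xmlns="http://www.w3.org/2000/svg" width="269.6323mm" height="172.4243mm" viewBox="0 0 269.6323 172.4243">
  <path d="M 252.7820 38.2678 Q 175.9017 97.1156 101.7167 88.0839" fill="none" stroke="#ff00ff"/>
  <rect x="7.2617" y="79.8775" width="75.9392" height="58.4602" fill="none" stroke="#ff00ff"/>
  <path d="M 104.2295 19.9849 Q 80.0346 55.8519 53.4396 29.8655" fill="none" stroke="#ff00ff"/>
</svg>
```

viewBox `0 0 269.6323 172.4243` with mm width/height → 1 unit = 1 mm. Flip: y_m = 172.4243 − y_svg.

**Shape 1** — `<path>` quadratic bezier, stroke `#ff00ff` → score (S596, F1734). Control points (SVG): P0=(252.7820,38.2678), P1=(175.9017,97.1156), P2=(101.7167,88.0839); sampled at t=k/3. Machine vertices: (252.7820,134.1565) → (201.8279,102.4668) → (151.4728,85.8614) → (101.7167,84.3404). Open path.

**Shape 2** — `<rect>` rectangle, stroke `#ff00ff` → score (S596, F1734). Machine vertices: (7.2617,92.5468) → (83.2009,92.5468) → (83.2009,34.0866) → (7.2617,34.0866) → (7.2617,92.5468). Closed: final G1 returns to the first vertex.

**Shape 3** — `<path>` quadratic bezier, stroke `#ff00ff` → score (S596, F1734). Control points (SVG): P0=(104.2295,19.9849), P1=(80.0346,55.8519), P2=(53.4396,29.8655); sampled at t=k/3. Machine vertices: (104.2295,152.4394) → (87.8329,135.4007) → (70.9029,132.1071) → (53.4396,142.5588). Open path.

(Gcodetools for Inkscape — laser output)
G21
G90
G00 X252.7820 Y134.1565
M3 S596
G1 X201.8279 Y102.4668 F1734
G1 X151.4728 Y85.8614 F1734
G1 X101.7167 Y84.3404 F1734
M5
G00 X7.2617 Y92.5468
M3 S596
G1 X83.2009 Y92.5468 F1734
G1 X83.2009 Y34.0866 F1734
G1 X7.2617 Y34.0866 F1734
G1 X7.2617 Y92.5468 F1734
M5
G00 X104.2295 Y152.4394
M3 S596
G1 X87.8329 Y135.4007 F1734
G1 X70.9029 Y132.1071 F1734
G1 X53.4396 Y142.5588 F1734
M5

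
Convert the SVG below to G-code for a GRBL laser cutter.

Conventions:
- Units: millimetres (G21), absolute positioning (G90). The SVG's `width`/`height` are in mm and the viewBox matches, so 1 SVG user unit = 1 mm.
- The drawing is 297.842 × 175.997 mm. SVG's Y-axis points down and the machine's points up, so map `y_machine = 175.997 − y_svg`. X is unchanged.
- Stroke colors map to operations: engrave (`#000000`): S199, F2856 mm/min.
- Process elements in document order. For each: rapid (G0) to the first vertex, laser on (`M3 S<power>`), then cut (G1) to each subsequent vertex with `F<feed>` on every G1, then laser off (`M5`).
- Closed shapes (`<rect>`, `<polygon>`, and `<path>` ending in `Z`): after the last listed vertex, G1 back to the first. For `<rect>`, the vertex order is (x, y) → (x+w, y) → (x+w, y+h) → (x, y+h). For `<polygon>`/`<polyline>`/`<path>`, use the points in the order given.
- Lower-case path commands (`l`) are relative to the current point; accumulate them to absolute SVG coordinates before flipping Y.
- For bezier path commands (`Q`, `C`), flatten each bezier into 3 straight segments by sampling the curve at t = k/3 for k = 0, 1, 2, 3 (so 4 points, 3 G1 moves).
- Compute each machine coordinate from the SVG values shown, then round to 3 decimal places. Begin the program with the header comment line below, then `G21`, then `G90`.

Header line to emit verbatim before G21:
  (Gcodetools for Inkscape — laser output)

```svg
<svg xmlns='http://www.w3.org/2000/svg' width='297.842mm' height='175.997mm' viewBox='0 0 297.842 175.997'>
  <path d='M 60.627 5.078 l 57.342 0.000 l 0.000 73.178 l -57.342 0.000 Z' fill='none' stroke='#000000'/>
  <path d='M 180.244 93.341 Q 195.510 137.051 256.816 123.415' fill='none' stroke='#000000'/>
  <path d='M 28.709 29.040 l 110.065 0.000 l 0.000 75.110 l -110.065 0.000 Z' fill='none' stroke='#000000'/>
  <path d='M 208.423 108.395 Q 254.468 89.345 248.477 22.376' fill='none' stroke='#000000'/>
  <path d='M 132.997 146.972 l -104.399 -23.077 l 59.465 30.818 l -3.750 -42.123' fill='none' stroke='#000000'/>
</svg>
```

(Gcodetools for Inkscape — laser output)
G21
G90
G0 X60.627 Y170.919
M3 S199
G1 X117.969 Y170.919 F2856
G1 X117.969 Y97.741 F2856
G1 X60.627 Y97.741 F2856
G1 X60.627 Y170.919 F2856
M5
G0 X180.244 Y82.656
M3 S199
G1 X195.537 Y59.888 F2856
G1 X221.061 Y49.863 F2856
G1 X256.816 Y52.582 F2856
M5
G0 X28.709 Y146.957
M3 S199
G1 X138.774 Y146.957 F2856
G1 X138.774 Y71.847 F2856
G1 X28.709 Y71.847 F2856
G1 X28.709 Y146.957 F2856
M5
G0 X208.423 Y67.602
M3 S199
G1 X233.338 Y85.626 F2856
G1 X246.689 Y114.299 F2856
G1 X248.477 Y153.621 F2856
M5
G0 X132.997 Y29.025
M3 S199
G1 X28.598 Y52.102 F2856
G1 X88.063 Y21.284 F2856
G1 X84.313 Y63.407 F2856
M5

viewBox `0 0 297.842 175.997` with mm width/height → 1 unit = 1 mm. Flip: y_m = 175.997 − y_svg.

**Shape 1** — `<path>` rectangle, stroke `#000000` → engrave (S199, F2856). Machine vertices: (60.627,170.919) → (117.969,170.919) → (117.969,97.741) → (60.627,97.741) → (60.627,170.919). Closed: final G1 returns to the first vertex.

**Shape 2** — `<path>` quadratic bezier, stroke `#000000` → engrave (S199, F2856). Control points (SVG): P0=(180.244,93.341), P1=(195.510,137.051), P2=(256.816,123.415); sampled at t=k/3. Machine vertices: (180.244,82.656) → (195.537,59.888) → (221.061,49.863) → (256.816,52.582). Open path.

**Shape 3** — `<path>` rectangle, stroke `#000000` → engrave (S199, F2856). Machine vertices: (28.709,146.957) → (138.774,146.957) → (138.774,71.847) → (28.709,71.847) → (28.709,146.957). Closed: final G1 returns to the first vertex.

**Shape 4** — `<path>` quadratic bezier, stroke `#000000` → engrave (S199, F2856). Control points (SVG): P0=(208.423,108.395), P1=(254.468,89.345), P2=(248.477,22.376); sampled at t=k/3. Machine vertices: (208.423,67.602) → (233.338,85.626) → (246.689,114.299) → (248.477,153.621). Open path.

**Shape 5** — `<path>` open polyline, stroke `#000000` → engrave (S199, F2856). Machine vertices: (132.997,29.025) → (28.598,52.102) → (88.063,21.284) → (84.313,63.407). Open path.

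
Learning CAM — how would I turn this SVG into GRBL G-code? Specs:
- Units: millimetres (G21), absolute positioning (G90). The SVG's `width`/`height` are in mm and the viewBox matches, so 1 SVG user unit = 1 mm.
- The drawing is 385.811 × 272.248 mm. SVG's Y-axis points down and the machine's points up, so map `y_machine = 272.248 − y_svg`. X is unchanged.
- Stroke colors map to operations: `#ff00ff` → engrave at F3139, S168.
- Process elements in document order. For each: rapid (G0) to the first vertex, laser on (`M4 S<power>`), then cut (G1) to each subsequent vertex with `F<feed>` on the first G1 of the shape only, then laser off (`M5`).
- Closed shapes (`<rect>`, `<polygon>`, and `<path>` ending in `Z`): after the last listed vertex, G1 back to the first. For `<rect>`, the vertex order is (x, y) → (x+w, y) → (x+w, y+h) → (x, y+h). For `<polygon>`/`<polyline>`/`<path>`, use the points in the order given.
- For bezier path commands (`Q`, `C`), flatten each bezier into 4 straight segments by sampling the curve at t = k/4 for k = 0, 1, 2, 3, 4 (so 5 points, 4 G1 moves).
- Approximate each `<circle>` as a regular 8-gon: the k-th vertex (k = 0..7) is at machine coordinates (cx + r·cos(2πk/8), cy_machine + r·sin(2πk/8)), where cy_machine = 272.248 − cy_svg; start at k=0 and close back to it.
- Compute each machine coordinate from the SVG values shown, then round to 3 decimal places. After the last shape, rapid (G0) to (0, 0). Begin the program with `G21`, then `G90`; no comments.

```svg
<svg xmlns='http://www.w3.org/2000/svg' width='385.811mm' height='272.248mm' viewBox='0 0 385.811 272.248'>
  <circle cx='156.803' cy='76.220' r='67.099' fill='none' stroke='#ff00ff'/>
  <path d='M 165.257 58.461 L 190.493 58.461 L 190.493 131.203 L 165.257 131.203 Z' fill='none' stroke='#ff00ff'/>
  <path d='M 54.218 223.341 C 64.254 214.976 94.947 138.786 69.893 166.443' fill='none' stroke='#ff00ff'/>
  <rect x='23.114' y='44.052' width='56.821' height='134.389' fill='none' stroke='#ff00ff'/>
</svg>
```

G21
G90
G0 X223.902 Y196.028
M4 S168
G1 X204.249 Y243.474 F3139
G1 X156.803 Y263.127
G1 X109.357 Y243.474
G1 X89.704 Y196.028
G1 X109.357 Y148.582
G1 X156.803 Y128.929
G1 X204.249 Y148.582
G1 X223.902 Y196.028
M5
G0 X165.257 Y213.787
M4 S168
G1 X190.493 Y213.787 F3139
G1 X190.493 Y141.045
G1 X165.257 Y141.045
G1 X165.257 Y213.787
M5
G0 X54.218 Y48.907
M4 S168
G1 X64.424 Y65.216 F3139
G1 X75.214 Y90.864
G1 X79.425 Y109.759
G1 X69.893 Y105.805
M5
G0 X23.114 Y228.196
M4 S168
G1 X79.935 Y228.196 F3139
G1 X79.935 Y93.807
G1 X23.114 Y93.807
G1 X23.114 Y228.196
M5
G0 X0.000 Y0.000

Since the viewBox matches the mm dimensions, user units are millimetres directly. The only transform is the Y-flip y_m = 272.248 − y_svg.

Shape 1 is a circle drawn with `<circle>`. Its stroke #ff00ff means engrave at S168, F3139. After flipping Y the toolpath is (223.902,196.028) → (204.249,243.474) → (156.803,263.127) → (109.357,243.474) → (89.704,196.028) → (109.357,148.582) → (156.803,128.929) → (204.249,148.582) → (223.902,196.028), returning to the start.

Shape 2 is a rectangle drawn with `<path>`. Its stroke #ff00ff means engrave at S168, F3139. After flipping Y the toolpath is (165.257,213.787) → (190.493,213.787) → (190.493,141.045) → (165.257,141.045) → (165.257,213.787), returning to the start.

Shape 3 is a cubic bezier drawn with `<path>`. Its stroke #ff00ff means engrave at S168, F3139. After flipping Y the toolpath is (54.218,48.907) → (64.424,65.216) → (75.214,90.864) → (79.425,109.759) → (69.893,105.805).

Shape 4 is a rectangle drawn with `<rect>`. Its stroke #ff00ff means engrave at S168, F3139. After flipping Y the toolpath is (23.114,228.196) → (79.935,228.196) → (79.935,93.807) → (23.114,93.807) → (23.114,228.196), returning to the start.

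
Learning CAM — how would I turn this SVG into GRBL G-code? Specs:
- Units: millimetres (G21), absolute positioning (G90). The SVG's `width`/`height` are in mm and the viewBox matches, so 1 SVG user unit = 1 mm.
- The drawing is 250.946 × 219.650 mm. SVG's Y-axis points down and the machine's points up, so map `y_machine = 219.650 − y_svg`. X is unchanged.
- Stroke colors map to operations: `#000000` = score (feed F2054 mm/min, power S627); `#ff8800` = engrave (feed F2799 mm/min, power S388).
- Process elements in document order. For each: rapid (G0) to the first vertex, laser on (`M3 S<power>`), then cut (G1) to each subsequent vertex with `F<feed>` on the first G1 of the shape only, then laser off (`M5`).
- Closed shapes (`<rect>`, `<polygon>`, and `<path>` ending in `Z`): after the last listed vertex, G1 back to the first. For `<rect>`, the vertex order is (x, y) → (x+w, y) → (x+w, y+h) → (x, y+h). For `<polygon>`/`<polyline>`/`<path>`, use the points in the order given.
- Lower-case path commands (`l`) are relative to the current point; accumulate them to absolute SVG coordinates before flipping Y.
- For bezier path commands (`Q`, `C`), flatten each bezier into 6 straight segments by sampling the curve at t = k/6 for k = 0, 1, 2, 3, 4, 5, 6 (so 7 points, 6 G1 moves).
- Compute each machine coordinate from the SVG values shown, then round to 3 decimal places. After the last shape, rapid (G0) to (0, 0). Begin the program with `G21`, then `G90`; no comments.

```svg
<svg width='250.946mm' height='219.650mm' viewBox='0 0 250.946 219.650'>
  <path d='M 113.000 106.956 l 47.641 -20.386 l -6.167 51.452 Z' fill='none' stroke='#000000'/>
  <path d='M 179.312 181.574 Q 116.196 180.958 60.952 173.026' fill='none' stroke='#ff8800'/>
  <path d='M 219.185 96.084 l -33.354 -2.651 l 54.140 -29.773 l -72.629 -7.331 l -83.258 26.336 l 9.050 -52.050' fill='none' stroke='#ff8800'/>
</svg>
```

1 u = 1 mm; y_m = 219.650 − y.

[1] `<path>` regular polygon, #000000→score S627 F2054: (113.000,112.694) → (160.641,133.080) → (154.474,81.628) → (113.000,112.694) (closed)

[2] `<path>` quadratic bezier, #ff8800→engrave S388 F2799: (179.312,38.076) → (158.492,38.485) → (138.109,39.300) → (118.164,40.521) → (98.656,42.149) → (79.585,44.183) → (60.952,46.624)

[3] `<path>` open polyline, #ff8800→engrave S388 F2799: (219.185,123.566) → (185.831,126.217) → (239.971,155.990) → (167.342,163.321) → (84.084,136.985) → (93.134,189.035)

G21
G90
G0 X113.000 Y112.694
M3 S627
G1 X160.641 Y133.080 F2054
G1 X154.474 Y81.628
G1 X113.000 Y112.694
M5
G0 X179.312 Y38.076
M3 S388
G1 X158.492 Y38.485 F2799
G1 X138.109 Y39.300
G1 X118.164 Y40.521
G1 X98.656 Y42.149
G1 X79.585 Y44.183
G1 X60.952 Y46.624
M5
G0 X219.185 Y123.566
M3 S388
G1 X185.831 Y126.217 F2799
G1 X239.971 Y155.990
G1 X167.342 Y163.321
G1 X84.084 Y136.985
G1 X93.134 Y189.035
M5
G0 X0.000 Y0.000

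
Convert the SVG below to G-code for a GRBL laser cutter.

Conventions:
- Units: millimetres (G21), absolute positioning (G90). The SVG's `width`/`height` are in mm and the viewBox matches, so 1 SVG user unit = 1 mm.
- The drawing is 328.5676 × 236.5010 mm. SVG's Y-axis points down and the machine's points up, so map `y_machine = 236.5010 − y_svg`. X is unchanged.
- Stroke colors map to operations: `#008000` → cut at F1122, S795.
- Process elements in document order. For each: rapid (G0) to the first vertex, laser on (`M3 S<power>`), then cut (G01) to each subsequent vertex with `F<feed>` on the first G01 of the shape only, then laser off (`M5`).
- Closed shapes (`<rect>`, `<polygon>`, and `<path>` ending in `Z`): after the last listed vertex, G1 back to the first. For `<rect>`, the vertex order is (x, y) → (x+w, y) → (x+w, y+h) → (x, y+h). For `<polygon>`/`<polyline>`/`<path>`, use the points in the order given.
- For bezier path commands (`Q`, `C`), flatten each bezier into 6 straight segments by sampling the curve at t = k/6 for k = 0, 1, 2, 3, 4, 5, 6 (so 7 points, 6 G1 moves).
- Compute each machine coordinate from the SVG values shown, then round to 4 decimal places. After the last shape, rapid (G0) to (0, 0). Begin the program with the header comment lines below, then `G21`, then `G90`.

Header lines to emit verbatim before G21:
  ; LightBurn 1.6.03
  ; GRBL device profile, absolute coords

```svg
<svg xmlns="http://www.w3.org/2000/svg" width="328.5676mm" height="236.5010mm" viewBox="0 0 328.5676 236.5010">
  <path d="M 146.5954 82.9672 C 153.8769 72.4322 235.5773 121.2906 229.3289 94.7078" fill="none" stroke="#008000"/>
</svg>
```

viewBox `0 0 328.5676 236.5010` with mm width/height → 1 unit = 1 mm. Flip: y_m = 236.5010 − y_svg.

**Shape 1** — `<path>` cubic bezier, stroke `#008000` → cut (S795, F1122). Control points (SVG): P0=(146.5954,82.9672), P1=(153.8769,72.4322), P2=(235.5773,121.2906), P3=(229.3289,94.7078); sampled at t=k/6. Machine vertices: (146.5954,153.5338) → (155.6860,154.4761) → (172.6696,149.2649) → (193.0359,141.6456) → (212.2747,135.3636) → (225.8757,134.1643) → (229.3289,141.7932). Open path.

; LightBurn 1.6.03
; GRBL device profile, absolute coords
G21
G90
G0 X146.5954 Y153.5338
M3 S795
G01 X155.6860 Y154.4761 F1122
G01 X172.6696 Y149.2649
G01 X193.0359 Y141.6456
G01 X212.2747 Y135.3636
G01 X225.8757 Y134.1643
G01 X229.3289 Y141.7932
M5
G0 X0.0000 Y0.0000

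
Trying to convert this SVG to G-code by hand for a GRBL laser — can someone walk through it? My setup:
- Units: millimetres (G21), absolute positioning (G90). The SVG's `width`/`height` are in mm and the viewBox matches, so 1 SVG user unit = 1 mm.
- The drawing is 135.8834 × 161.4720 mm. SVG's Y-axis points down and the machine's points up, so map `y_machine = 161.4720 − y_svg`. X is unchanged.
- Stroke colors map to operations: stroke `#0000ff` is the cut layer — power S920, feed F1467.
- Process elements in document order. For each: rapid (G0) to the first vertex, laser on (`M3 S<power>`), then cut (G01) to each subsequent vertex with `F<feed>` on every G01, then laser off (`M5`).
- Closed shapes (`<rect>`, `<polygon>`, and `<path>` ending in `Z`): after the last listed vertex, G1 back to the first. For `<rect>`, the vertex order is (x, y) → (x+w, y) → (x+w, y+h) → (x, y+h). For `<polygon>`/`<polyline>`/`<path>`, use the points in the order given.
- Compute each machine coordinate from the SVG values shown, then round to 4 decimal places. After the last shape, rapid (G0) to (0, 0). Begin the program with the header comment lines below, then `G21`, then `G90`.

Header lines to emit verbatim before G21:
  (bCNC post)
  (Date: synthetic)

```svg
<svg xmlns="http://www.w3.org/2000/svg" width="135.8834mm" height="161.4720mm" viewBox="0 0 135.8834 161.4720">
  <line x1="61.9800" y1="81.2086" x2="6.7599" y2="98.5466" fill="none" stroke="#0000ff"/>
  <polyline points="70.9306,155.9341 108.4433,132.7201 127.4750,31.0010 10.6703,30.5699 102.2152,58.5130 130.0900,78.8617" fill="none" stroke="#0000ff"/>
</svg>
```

(bCNC post)
(Date: synthetic)
G21
G90
G0 X61.9800 Y80.2634
M3 S920
G01 X6.7599 Y62.9254 F1467
M5
G0 X70.9306 Y5.5379
M3 S920
G01 X108.4433 Y28.7519 F1467
G01 X127.4750 Y130.4710 F1467
G01 X10.6703 Y130.9021 F1467
G01 X102.2152 Y102.9590 F1467
G01 X130.0900 Y82.6103 F1467
M5
G0 X0.0000 Y0.0000

1 u = 1 mm; y_m = 161.4720 − y.

[1] `<line>` line segment, #0000ff→cut S920 F1467: (61.9800,80.2634) → (6.7599,62.9254)

[2] `<polyline>` open polyline, #0000ff→cut S920 F1467: (70.9306,5.5379) → (108.4433,28.7519) → (127.4750,130.4710) → (10.6703,130.9021) → (102.2152,102.9590) → (130.0900,82.6103)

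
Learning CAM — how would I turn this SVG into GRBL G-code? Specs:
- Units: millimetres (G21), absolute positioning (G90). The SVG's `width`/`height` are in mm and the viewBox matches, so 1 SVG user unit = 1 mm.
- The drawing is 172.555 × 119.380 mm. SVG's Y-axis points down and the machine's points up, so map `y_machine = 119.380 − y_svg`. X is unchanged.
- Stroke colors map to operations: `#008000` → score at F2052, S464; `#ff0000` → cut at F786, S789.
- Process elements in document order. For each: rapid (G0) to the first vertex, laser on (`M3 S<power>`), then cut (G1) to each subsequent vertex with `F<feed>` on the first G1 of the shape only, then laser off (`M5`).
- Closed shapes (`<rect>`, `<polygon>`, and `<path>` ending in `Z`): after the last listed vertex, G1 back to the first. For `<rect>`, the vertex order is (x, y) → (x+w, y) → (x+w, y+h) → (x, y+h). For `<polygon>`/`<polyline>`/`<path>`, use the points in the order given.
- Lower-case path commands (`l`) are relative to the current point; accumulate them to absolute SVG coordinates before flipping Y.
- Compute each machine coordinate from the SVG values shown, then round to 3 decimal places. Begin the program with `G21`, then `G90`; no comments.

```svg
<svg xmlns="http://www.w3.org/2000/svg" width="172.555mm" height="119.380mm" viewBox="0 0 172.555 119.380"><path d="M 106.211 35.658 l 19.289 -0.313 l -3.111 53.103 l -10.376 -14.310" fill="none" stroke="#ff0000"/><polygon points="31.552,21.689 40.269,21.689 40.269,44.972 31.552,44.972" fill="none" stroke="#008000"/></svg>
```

G21
G90
G0 X106.211 Y83.722
M3 S789
G1 X125.500 Y84.035 F786
G1 X122.389 Y30.932
G1 X112.013 Y45.242
M5
G0 X31.552 Y97.691
M3 S464
G1 X40.269 Y97.691 F2052
G1 X40.269 Y74.408
G1 X31.552 Y74.408
G1 X31.552 Y97.691
M5

Since the viewBox matches the mm dimensions, user units are millimetres directly. The only transform is the Y-flip y_m = 119.380 − y_svg.

Shape 1 is a open polyline drawn with `<path>`. Its stroke #ff0000 means cut at S789, F786. After flipping Y the toolpath is (106.211,83.722) → (125.500,84.035) → (122.389,30.932) → (112.013,45.242).

Shape 2 is a rectangle drawn with `<polygon>`. Its stroke #008000 means score at S464, F2052. After flipping Y the toolpath is (31.552,97.691) → (40.269,97.691) → (40.269,74.408) → (31.552,74.408) → (31.552,97.691), returning to the start.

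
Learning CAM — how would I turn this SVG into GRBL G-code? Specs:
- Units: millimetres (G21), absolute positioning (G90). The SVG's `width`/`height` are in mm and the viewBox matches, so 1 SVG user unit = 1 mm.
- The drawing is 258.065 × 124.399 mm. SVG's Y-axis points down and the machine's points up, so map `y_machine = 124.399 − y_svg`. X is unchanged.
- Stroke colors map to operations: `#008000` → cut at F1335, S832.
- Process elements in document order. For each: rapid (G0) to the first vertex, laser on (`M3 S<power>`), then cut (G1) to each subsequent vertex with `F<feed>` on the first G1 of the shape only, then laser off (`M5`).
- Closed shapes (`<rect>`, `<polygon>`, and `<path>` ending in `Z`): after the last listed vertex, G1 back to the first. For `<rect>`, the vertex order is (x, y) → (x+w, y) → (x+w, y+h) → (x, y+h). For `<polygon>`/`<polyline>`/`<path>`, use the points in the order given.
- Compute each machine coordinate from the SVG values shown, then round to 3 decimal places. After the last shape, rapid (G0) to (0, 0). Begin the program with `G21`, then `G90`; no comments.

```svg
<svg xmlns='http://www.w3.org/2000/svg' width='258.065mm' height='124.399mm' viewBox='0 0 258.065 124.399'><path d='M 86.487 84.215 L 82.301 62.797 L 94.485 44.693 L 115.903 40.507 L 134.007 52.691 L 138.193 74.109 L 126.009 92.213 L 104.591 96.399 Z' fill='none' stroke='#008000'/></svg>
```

G21
G90
G0 X86.487 Y40.184
M3 S832
G1 X82.301 Y61.602 F1335
G1 X94.485 Y79.706
G1 X115.903 Y83.892
G1 X134.007 Y71.708
G1 X138.193 Y50.290
G1 X126.009 Y32.186
G1 X104.591 Y28.000
G1 X86.487 Y40.184
M5
G0 X0.000 Y0.000

Since the viewBox matches the mm dimensions, user units are millimetres directly. The only transform is the Y-flip y_m = 124.399 − y_svg.

Shape 1 is a regular polygon drawn with `<path>`. Its stroke #008000 means cut at S832, F1335. After flipping Y the toolpath is (86.487,40.184) → (82.301,61.602) → (94.485,79.706) → (115.903,83.892) → (134.007,71.708) → (138.193,50.290) → (126.009,32.186) → (104.591,28.000) → (86.487,40.184), returning to the start.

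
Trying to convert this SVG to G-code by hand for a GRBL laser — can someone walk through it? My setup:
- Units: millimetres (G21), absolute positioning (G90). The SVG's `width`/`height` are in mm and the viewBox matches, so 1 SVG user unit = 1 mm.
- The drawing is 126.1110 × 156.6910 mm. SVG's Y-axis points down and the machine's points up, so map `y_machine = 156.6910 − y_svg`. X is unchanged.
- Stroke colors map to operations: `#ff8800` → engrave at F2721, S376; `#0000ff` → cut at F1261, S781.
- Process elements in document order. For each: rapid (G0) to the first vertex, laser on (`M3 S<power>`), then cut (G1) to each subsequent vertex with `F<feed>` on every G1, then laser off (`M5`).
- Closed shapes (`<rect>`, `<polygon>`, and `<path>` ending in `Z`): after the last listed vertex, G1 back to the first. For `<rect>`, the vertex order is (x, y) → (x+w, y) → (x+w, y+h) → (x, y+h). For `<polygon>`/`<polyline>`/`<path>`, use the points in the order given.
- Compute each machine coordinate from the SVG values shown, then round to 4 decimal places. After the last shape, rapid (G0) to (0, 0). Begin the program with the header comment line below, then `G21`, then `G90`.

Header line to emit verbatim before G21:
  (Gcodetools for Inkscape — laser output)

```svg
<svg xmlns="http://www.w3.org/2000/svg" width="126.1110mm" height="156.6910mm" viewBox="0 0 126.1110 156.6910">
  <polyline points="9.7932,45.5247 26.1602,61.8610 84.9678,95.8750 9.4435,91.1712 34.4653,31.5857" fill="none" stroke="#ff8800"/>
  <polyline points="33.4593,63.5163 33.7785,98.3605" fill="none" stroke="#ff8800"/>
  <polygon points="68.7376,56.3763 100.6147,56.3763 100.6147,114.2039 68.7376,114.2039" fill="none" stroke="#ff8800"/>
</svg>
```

(Gcodetools for Inkscape — laser output)
G21
G90
G0 X9.7932 Y111.1663
M3 S376
G1 X26.1602 Y94.8300 F2721
G1 X84.9678 Y60.8160 F2721
G1 X9.4435 Y65.5198 F2721
G1 X34.4653 Y125.1053 F2721
M5
G0 X33.4593 Y93.1747
M3 S376
G1 X33.7785 Y58.3305 F2721
M5
G0 X68.7376 Y100.3147
M3 S376
G1 X100.6147 Y100.3147 F2721
G1 X100.6147 Y42.4871 F2721
G1 X68.7376 Y42.4871 F2721
G1 X68.7376 Y100.3147 F2721
M5
G0 X0.0000 Y0.0000

1 u = 1 mm; y_m = 156.6910 − y.

[1] `<polyline>` open polyline, #ff8800→engrave S376 F2721: (9.7932,111.1663) → (26.1602,94.8300) → (84.9678,60.8160) → (9.4435,65.5198) → (34.4653,125.1053)

[2] `<polyline>` line segment, #ff8800→engrave S376 F2721: (33.4593,93.1747) → (33.7785,58.3305)

[3] `<polygon>` rectangle, #ff8800→engrave S376 F2721: (68.7376,100.3147) → (100.6147,100.3147) → (100.6147,42.4871) → (68.7376,42.4871) → (68.7376,100.3147) (closed)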